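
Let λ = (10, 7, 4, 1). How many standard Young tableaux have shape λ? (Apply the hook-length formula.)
# SYT of shape (10, 7, 4, 1) = 203743232

Hook-length formula: f^λ = n! / Π hook(c), product over all cells c of the Young diagram. For λ = (10, 7, 4, 1), n = 22 boxes. Hook lengths by row (left-to-right, top-to-bottom): [13, 11, 10, 9, 7, 6, 5, 3, 2, 1]; [9, 7, 6, 5, 3, 2, 1]; [5, 3, 2, 1]; [1]. Product of hooks = 5516751240000. So f^λ = 22! / 5516751240000 = 1124000727777607680000 / 5516751240000 = 203743232.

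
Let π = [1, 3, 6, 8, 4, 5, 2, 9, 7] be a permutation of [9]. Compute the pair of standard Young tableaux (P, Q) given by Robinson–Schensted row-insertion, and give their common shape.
P = [1, 2, 4, 5, 7] / [3, 8, 9] / [6];  Q = [1, 2, 3, 4, 8] / [5, 6, 9] / [7];  common shape = (5, 3, 1)

Row-insert the values π_1, π_2, … into P one at a time, bumping the leftmost entry strictly greater than the inserted value down to the next row. The recording tableau Q records, in position (i, j), the step at which that cell was added to P.
  Insert 1 (step 1): P = [1];  Q = [1]
  Insert 3 (step 2): P = [1, 3];  Q = [1, 2]
  Insert 6 (step 3): P = [1, 3, 6];  Q = [1, 2, 3]
  Insert 8 (step 4): P = [1, 3, 6, 8];  Q = [1, 2, 3, 4]
  Insert 4 (step 5): P = [1, 3, 4, 8] / [6];  Q = [1, 2, 3, 4] / [5]
  Insert 5 (step 6): P = [1, 3, 4, 5] / [6, 8];  Q = [1, 2, 3, 4] / [5, 6]
  Insert 2 (step 7): P = [1, 2, 4, 5] / [3, 8] / [6];  Q = [1, 2, 3, 4] / [5, 6] / [7]
  Insert 9 (step 8): P = [1, 2, 4, 5, 9] / [3, 8] / [6];  Q = [1, 2, 3, 4, 8] / [5, 6] / [7]
  Insert 7 (step 9): P = [1, 2, 4, 5, 7] / [3, 8, 9] / [6];  Q = [1, 2, 3, 4, 8] / [5, 6, 9] / [7]
Final shape: (5, 3, 1).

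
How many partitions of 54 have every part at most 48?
p(54, parts ≤ 48) = 386136

Use the recurrence p(n, m) = p(n, m−1) + p(n−m, m): either the largest part is < m (count p(n, m−1)) or the largest part is exactly m (remove one copy of m, count p(n−m, m)). With p(0, ·) = 1 this gives p(54, parts ≤ 48) = 386136. (By conjugating Young diagrams, this also counts partitions of 54 into at most 48 parts.)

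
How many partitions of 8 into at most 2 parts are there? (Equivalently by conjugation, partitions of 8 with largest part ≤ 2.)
p(8, parts ≤ 2) = 5

Partitions of 8 with all parts ≤ 2: 2+2+2+2, 2+2+2+1+1, 2+2+1+1+1+1, 2+1+1+1+1+1+1, 1+1+1+1+1+1+1+1. Count = 5.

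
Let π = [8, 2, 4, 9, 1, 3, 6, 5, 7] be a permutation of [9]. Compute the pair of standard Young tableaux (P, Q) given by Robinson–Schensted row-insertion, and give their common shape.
P = [1, 3, 5, 7] / [2, 4, 6] / [8, 9];  Q = [1, 3, 4, 9] / [2, 6, 7] / [5, 8];  common shape = (4, 3, 2)

Row-insert the values π_1, π_2, … into P one at a time, bumping the leftmost entry strictly greater than the inserted value down to the next row. The recording tableau Q records, in position (i, j), the step at which that cell was added to P.
  Insert 8 (step 1): P = [8];  Q = [1]
  Insert 2 (step 2): P = [2] / [8];  Q = [1] / [2]
  Insert 4 (step 3): P = [2, 4] / [8];  Q = [1, 3] / [2]
  Insert 9 (step 4): P = [2, 4, 9] / [8];  Q = [1, 3, 4] / [2]
  Insert 1 (step 5): P = [1, 4, 9] / [2] / [8];  Q = [1, 3, 4] / [2] / [5]
  Insert 3 (step 6): P = [1, 3, 9] / [2, 4] / [8];  Q = [1, 3, 4] / [2, 6] / [5]
  Insert 6 (step 7): P = [1, 3, 6] / [2, 4, 9] / [8];  Q = [1, 3, 4] / [2, 6, 7] / [5]
  Insert 5 (step 8): P = [1, 3, 5] / [2, 4, 6] / [8, 9];  Q = [1, 3, 4] / [2, 6, 7] / [5, 8]
  Insert 7 (step 9): P = [1, 3, 5, 7] / [2, 4, 6] / [8, 9];  Q = [1, 3, 4, 9] / [2, 6, 7] / [5, 8]
Final shape: (4, 3, 2).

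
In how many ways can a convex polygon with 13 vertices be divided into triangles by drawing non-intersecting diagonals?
C_11 = 58786

These polygon triangulations are counted by the Catalan number C_n = (1/(n + 1)) · C(2n, n). For n = 11: C_11 = (1/12) · C(22, 11) = 705432/12 = 58786.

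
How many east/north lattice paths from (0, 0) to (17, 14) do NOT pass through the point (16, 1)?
Number of paths = 265182287

Total paths from (0, 0) to (17, 14): C(31, 17) = 265182525. Paths through (16, 1): (paths (0, 0) → (16, 1)) × (paths (16, 1) → (17, 14)) = C(17, 16) · C(14, 1) = 17 · 14 = 238. Avoidance count = 265182525 − 238 = 265182287.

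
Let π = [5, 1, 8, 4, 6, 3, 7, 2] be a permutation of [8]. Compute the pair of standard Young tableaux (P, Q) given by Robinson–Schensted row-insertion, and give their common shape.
P = [1, 2, 6, 7] / [3, 8] / [4] / [5];  Q = [1, 3, 5, 7] / [2, 4] / [6] / [8];  common shape = (4, 2, 1, 1)

Row-insert the values π_1, π_2, … into P one at a time, bumping the leftmost entry strictly greater than the inserted value down to the next row. The recording tableau Q records, in position (i, j), the step at which that cell was added to P.
  Insert 5 (step 1): P = [5];  Q = [1]
  Insert 1 (step 2): P = [1] / [5];  Q = [1] / [2]
  Insert 8 (step 3): P = [1, 8] / [5];  Q = [1, 3] / [2]
  Insert 4 (step 4): P = [1, 4] / [5, 8];  Q = [1, 3] / [2, 4]
  Insert 6 (step 5): P = [1, 4, 6] / [5, 8];  Q = [1, 3, 5] / [2, 4]
  Insert 3 (step 6): P = [1, 3, 6] / [4, 8] / [5];  Q = [1, 3, 5] / [2, 4] / [6]
  Insert 7 (step 7): P = [1, 3, 6, 7] / [4, 8] / [5];  Q = [1, 3, 5, 7] / [2, 4] / [6]
  Insert 2 (step 8): P = [1, 2, 6, 7] / [3, 8] / [4] / [5];  Q = [1, 3, 5, 7] / [2, 4] / [6] / [8]
Final shape: (4, 2, 1, 1).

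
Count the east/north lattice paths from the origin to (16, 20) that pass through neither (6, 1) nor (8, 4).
Number of paths = 6855086865

Inclusion–exclusion. Total paths: C(36, 16) = 7307872110. Through P₁: C(7, 6)·C(29, 10) = 140210070. Through P₂: C(12, 8)·C(24, 8) = 364058145. Since P₁ is strictly southwest of P₂, a monotone path through both must visit P₁ then P₂; paths through both = C(7, 6)·C(5, 2)·C(24, 8) = 51482970. Avoid both = 7307872110 − 140210070 − 364058145 + 51482970 = 6855086865.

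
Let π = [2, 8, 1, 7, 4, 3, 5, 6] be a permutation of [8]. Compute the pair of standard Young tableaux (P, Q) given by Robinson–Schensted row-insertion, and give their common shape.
P = [1, 3, 5, 6] / [2, 4] / [7] / [8];  Q = [1, 2, 7, 8] / [3, 4] / [5] / [6];  common shape = (4, 2, 1, 1)

Row-insert the values π_1, π_2, … into P one at a time, bumping the leftmost entry strictly greater than the inserted value down to the next row. The recording tableau Q records, in position (i, j), the step at which that cell was added to P.
  Insert 2 (step 1): P = [2];  Q = [1]
  Insert 8 (step 2): P = [2, 8];  Q = [1, 2]
  Insert 1 (step 3): P = [1, 8] / [2];  Q = [1, 2] / [3]
  Insert 7 (step 4): P = [1, 7] / [2, 8];  Q = [1, 2] / [3, 4]
  Insert 4 (step 5): P = [1, 4] / [2, 7] / [8];  Q = [1, 2] / [3, 4] / [5]
  Insert 3 (step 6): P = [1, 3] / [2, 4] / [7] / [8];  Q = [1, 2] / [3, 4] / [5] / [6]
  Insert 5 (step 7): P = [1, 3, 5] / [2, 4] / [7] / [8];  Q = [1, 2, 7] / [3, 4] / [5] / [6]
  Insert 6 (step 8): P = [1, 3, 5, 6] / [2, 4] / [7] / [8];  Q = [1, 2, 7, 8] / [3, 4] / [5] / [6]
Final shape: (4, 2, 1, 1).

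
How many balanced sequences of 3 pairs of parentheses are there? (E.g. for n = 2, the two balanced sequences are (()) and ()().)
C_3 = 5

These balanced parentheses are counted by the Catalan number C_n = (1/(n + 1)) · C(2n, n). For n = 3: C_3 = (1/4) · C(6, 3) = 20/4 = 5.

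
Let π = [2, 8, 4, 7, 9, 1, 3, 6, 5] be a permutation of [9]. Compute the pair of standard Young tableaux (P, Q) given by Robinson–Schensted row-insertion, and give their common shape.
P = [1, 3, 5, 9] / [2, 4, 6] / [7] / [8];  Q = [1, 2, 4, 5] / [3, 7, 8] / [6] / [9];  common shape = (4, 3, 1, 1)

Row-insert the values π_1, π_2, … into P one at a time, bumping the leftmost entry strictly greater than the inserted value down to the next row. The recording tableau Q records, in position (i, j), the step at which that cell was added to P.
  Insert 2 (step 1): P = [2];  Q = [1]
  Insert 8 (step 2): P = [2, 8];  Q = [1, 2]
  Insert 4 (step 3): P = [2, 4] / [8];  Q = [1, 2] / [3]
  Insert 7 (step 4): P = [2, 4, 7] / [8];  Q = [1, 2, 4] / [3]
  Insert 9 (step 5): P = [2, 4, 7, 9] / [8];  Q = [1, 2, 4, 5] / [3]
  Insert 1 (step 6): P = [1, 4, 7, 9] / [2] / [8];  Q = [1, 2, 4, 5] / [3] / [6]
  Insert 3 (step 7): P = [1, 3, 7, 9] / [2, 4] / [8];  Q = [1, 2, 4, 5] / [3, 7] / [6]
  Insert 6 (step 8): P = [1, 3, 6, 9] / [2, 4, 7] / [8];  Q = [1, 2, 4, 5] / [3, 7, 8] / [6]
  Insert 5 (step 9): P = [1, 3, 5, 9] / [2, 4, 6] / [7] / [8];  Q = [1, 2, 4, 5] / [3, 7, 8] / [6] / [9]
Final shape: (4, 3, 1, 1).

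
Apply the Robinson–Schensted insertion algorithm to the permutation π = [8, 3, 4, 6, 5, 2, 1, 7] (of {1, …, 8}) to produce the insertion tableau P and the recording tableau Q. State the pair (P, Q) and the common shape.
P = [1, 4, 5, 7] / [2] / [3] / [6] / [8];  Q = [1, 3, 4, 8] / [2] / [5] / [6] / [7];  common shape = (4, 1, 1, 1, 1)

Row-insert the values π_1, π_2, … into P one at a time, bumping the leftmost entry strictly greater than the inserted value down to the next row. The recording tableau Q records, in position (i, j), the step at which that cell was added to P.
  Insert 8 (step 1): P = [8];  Q = [1]
  Insert 3 (step 2): P = [3] / [8];  Q = [1] / [2]
  Insert 4 (step 3): P = [3, 4] / [8];  Q = [1, 3] / [2]
  Insert 6 (step 4): P = [3, 4, 6] / [8];  Q = [1, 3, 4] / [2]
  Insert 5 (step 5): P = [3, 4, 5] / [6] / [8];  Q = [1, 3, 4] / [2] / [5]
  Insert 2 (step 6): P = [2, 4, 5] / [3] / [6] / [8];  Q = [1, 3, 4] / [2] / [5] / [6]
  Insert 1 (step 7): P = [1, 4, 5] / [2] / [3] / [6] / [8];  Q = [1, 3, 4] / [2] / [5] / [6] / [7]
  Insert 7 (step 8): P = [1, 4, 5, 7] / [2] / [3] / [6] / [8];  Q = [1, 3, 4, 8] / [2] / [5] / [6] / [7]
Final shape: (4, 1, 1, 1, 1).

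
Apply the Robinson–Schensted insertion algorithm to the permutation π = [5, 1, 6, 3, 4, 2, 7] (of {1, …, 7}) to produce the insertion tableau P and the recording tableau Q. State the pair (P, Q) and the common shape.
P = [1, 2, 4, 7] / [3, 6] / [5];  Q = [1, 3, 5, 7] / [2, 4] / [6];  common shape = (4, 2, 1)

Row-insert the values π_1, π_2, … into P one at a time, bumping the leftmost entry strictly greater than the inserted value down to the next row. The recording tableau Q records, in position (i, j), the step at which that cell was added to P.
  Insert 5 (step 1): P = [5];  Q = [1]
  Insert 1 (step 2): P = [1] / [5];  Q = [1] / [2]
  Insert 6 (step 3): P = [1, 6] / [5];  Q = [1, 3] / [2]
  Insert 3 (step 4): P = [1, 3] / [5, 6];  Q = [1, 3] / [2, 4]
  Insert 4 (step 5): P = [1, 3, 4] / [5, 6];  Q = [1, 3, 5] / [2, 4]
  Insert 2 (step 6): P = [1, 2, 4] / [3, 6] / [5];  Q = [1, 3, 5] / [2, 4] / [6]
  Insert 7 (step 7): P = [1, 2, 4, 7] / [3, 6] / [5];  Q = [1, 3, 5, 7] / [2, 4] / [6]
Final shape: (4, 2, 1).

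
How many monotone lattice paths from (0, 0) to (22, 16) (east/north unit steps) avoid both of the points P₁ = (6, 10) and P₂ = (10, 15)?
Number of paths = 21613096750

Inclusion–exclusion. Total paths: C(38, 22) = 22239974430. Through P₁: C(16, 6)·C(22, 16) = 597500904. Through P₂: C(25, 10)·C(13, 12) = 42493880. Since P₁ is strictly southwest of P₂, a monotone path through both must visit P₁ then P₂; paths through both = C(16, 6)·C(9, 4)·C(13, 12) = 13117104. Avoid both = 22239974430 − 597500904 − 42493880 + 13117104 = 21613096750.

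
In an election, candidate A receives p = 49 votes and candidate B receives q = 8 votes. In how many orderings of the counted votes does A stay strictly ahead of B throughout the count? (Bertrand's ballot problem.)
Strict-lead orderings = 1188576675

Total orderings of the 57 votes with 49 for A: C(57, 49) = 1652411475. By the Bertrand ballot formula (Cycle Lemma / reflection principle), the number of orderings in which A is strictly ahead of B throughout is (p − q)/(p + q) · C(p + q, p) = (49 − 8)/(49 + 8) · 1652411475 = 1188576675.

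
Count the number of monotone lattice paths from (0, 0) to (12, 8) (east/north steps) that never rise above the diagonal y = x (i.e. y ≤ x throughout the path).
Number of paths = 48450

By the reflection principle (André's argument), the number of monotone paths to (12, 8) with n ≤ m that never go above y = x is C(20, 12) − C(20, 13) = 125970 − 77520 = 48450.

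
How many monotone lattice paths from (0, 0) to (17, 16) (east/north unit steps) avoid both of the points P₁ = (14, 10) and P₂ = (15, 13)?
Number of paths = 706086246

Inclusion–exclusion. Total paths: C(33, 17) = 1166803110. Through P₁: C(24, 14)·C(9, 3) = 164745504. Through P₂: C(28, 15)·C(5, 2) = 374421600. Since P₁ is strictly southwest of P₂, a monotone path through both must visit P₁ then P₂; paths through both = C(24, 14)·C(4, 1)·C(5, 2) = 78450240. Avoid both = 1166803110 − 164745504 − 374421600 + 78450240 = 706086246.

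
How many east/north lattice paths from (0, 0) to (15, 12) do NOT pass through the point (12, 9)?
Number of paths = 11505260

Total paths from (0, 0) to (15, 12): C(27, 15) = 17383860. Paths through (12, 9): (paths (0, 0) → (12, 9)) × (paths (12, 9) → (15, 12)) = C(21, 12) · C(6, 3) = 293930 · 20 = 5878600. Avoidance count = 17383860 − 5878600 = 11505260.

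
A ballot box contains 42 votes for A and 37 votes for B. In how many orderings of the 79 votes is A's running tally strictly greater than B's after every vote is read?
Strict-lead orderings = 2927962836538397607950

Total orderings of the 79 votes with 42 for A: C(79, 42) = 46261812817306682205610. By the Bertrand ballot formula (Cycle Lemma / reflection principle), the number of orderings in which A is strictly ahead of B throughout is (p − q)/(p + q) · C(p + q, p) = (42 − 37)/(42 + 37) · 46261812817306682205610 = 2927962836538397607950.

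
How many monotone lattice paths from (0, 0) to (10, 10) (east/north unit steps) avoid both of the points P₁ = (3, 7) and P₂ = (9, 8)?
Number of paths = 99946

Inclusion–exclusion. Total paths: C(20, 10) = 184756. Through P₁: C(10, 3)·C(10, 7) = 14400. Through P₂: C(17, 9)·C(3, 1) = 72930. Since P₁ is strictly southwest of P₂, a monotone path through both must visit P₁ then P₂; paths through both = C(10, 3)·C(7, 6)·C(3, 1) = 2520. Avoid both = 184756 − 14400 − 72930 + 2520 = 99946.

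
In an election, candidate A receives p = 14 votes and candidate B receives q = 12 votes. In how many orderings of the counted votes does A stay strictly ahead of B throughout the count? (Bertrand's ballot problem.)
Strict-lead orderings = 742900

Total orderings of the 26 votes with 14 for A: C(26, 14) = 9657700. By the Bertrand ballot formula (Cycle Lemma / reflection principle), the number of orderings in which A is strictly ahead of B throughout is (p − q)/(p + q) · C(p + q, p) = (14 − 12)/(14 + 12) · 9657700 = 742900.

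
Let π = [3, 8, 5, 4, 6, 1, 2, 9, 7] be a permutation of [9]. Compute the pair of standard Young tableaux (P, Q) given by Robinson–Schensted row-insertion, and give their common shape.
P = [1, 2, 6, 7] / [3, 4, 9] / [5] / [8];  Q = [1, 2, 5, 8] / [3, 7, 9] / [4] / [6];  common shape = (4, 3, 1, 1)

Row-insert the values π_1, π_2, … into P one at a time, bumping the leftmost entry strictly greater than the inserted value down to the next row. The recording tableau Q records, in position (i, j), the step at which that cell was added to P.
  Insert 3 (step 1): P = [3];  Q = [1]
  Insert 8 (step 2): P = [3, 8];  Q = [1, 2]
  Insert 5 (step 3): P = [3, 5] / [8];  Q = [1, 2] / [3]
  Insert 4 (step 4): P = [3, 4] / [5] / [8];  Q = [1, 2] / [3] / [4]
  Insert 6 (step 5): P = [3, 4, 6] / [5] / [8];  Q = [1, 2, 5] / [3] / [4]
  Insert 1 (step 6): P = [1, 4, 6] / [3] / [5] / [8];  Q = [1, 2, 5] / [3] / [4] / [6]
  Insert 2 (step 7): P = [1, 2, 6] / [3, 4] / [5] / [8];  Q = [1, 2, 5] / [3, 7] / [4] / [6]
  Insert 9 (step 8): P = [1, 2, 6, 9] / [3, 4] / [5] / [8];  Q = [1, 2, 5, 8] / [3, 7] / [4] / [6]
  Insert 7 (step 9): P = [1, 2, 6, 7] / [3, 4, 9] / [5] / [8];  Q = [1, 2, 5, 8] / [3, 7, 9] / [4] / [6]
Final shape: (4, 3, 1, 1).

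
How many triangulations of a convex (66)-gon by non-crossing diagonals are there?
C_64 = 368479169875816659479009042713546950

These polygon triangulations are counted by the Catalan number C_n = (1/(n + 1)) · C(2n, n). For n = 64: C_64 = (1/65) · C(128, 64) = 23951146041928082866135587776380551750/65 = 368479169875816659479009042713546950.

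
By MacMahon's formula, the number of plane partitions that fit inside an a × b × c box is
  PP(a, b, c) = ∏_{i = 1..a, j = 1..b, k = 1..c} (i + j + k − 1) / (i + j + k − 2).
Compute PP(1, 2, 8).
PP(1, 2, 8) = 45

Evaluate the triple product over i = 1..1, j = 1..2, k = 1..8. The factors are (2/1) · (3/2) · (4/3) · (5/4) · (6/5) · (7/6) · (8/7) · (9/8) · … (16 factors total). The numerators and denominators telescope so the product is an integer; carrying out the multiplication exactly gives PP(1, 2, 8) = 45.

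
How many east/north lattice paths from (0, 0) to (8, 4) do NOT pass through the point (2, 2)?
Number of paths = 327

Total paths from (0, 0) to (8, 4): C(12, 8) = 495. Paths through (2, 2): (paths (0, 0) → (2, 2)) × (paths (2, 2) → (8, 4)) = C(4, 2) · C(8, 6) = 6 · 28 = 168. Avoidance count = 495 − 168 = 327.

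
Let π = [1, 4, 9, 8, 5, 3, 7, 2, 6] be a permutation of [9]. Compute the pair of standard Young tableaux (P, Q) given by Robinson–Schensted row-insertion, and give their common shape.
P = [1, 2, 5, 6] / [3, 7] / [4] / [8] / [9];  Q = [1, 2, 3, 7] / [4, 9] / [5] / [6] / [8];  common shape = (4, 2, 1, 1, 1)

Row-insert the values π_1, π_2, … into P one at a time, bumping the leftmost entry strictly greater than the inserted value down to the next row. The recording tableau Q records, in position (i, j), the step at which that cell was added to P.
  Insert 1 (step 1): P = [1];  Q = [1]
  Insert 4 (step 2): P = [1, 4];  Q = [1, 2]
  Insert 9 (step 3): P = [1, 4, 9];  Q = [1, 2, 3]
  Insert 8 (step 4): P = [1, 4, 8] / [9];  Q = [1, 2, 3] / [4]
  Insert 5 (step 5): P = [1, 4, 5] / [8] / [9];  Q = [1, 2, 3] / [4] / [5]
  Insert 3 (step 6): P = [1, 3, 5] / [4] / [8] / [9];  Q = [1, 2, 3] / [4] / [5] / [6]
  Insert 7 (step 7): P = [1, 3, 5, 7] / [4] / [8] / [9];  Q = [1, 2, 3, 7] / [4] / [5] / [6]
  Insert 2 (step 8): P = [1, 2, 5, 7] / [3] / [4] / [8] / [9];  Q = [1, 2, 3, 7] / [4] / [5] / [6] / [8]
  Insert 6 (step 9): P = [1, 2, 5, 6] / [3, 7] / [4] / [8] / [9];  Q = [1, 2, 3, 7] / [4, 9] / [5] / [6] / [8]
Final shape: (4, 2, 1, 1, 1).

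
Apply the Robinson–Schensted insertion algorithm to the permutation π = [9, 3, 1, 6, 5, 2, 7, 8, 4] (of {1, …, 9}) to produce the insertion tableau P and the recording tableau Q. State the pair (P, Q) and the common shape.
P = [1, 2, 4, 8] / [3, 5, 7] / [6] / [9];  Q = [1, 4, 7, 8] / [2, 5, 9] / [3] / [6];  common shape = (4, 3, 1, 1)

Row-insert the values π_1, π_2, … into P one at a time, bumping the leftmost entry strictly greater than the inserted value down to the next row. The recording tableau Q records, in position (i, j), the step at which that cell was added to P.
  Insert 9 (step 1): P = [9];  Q = [1]
  Insert 3 (step 2): P = [3] / [9];  Q = [1] / [2]
  Insert 1 (step 3): P = [1] / [3] / [9];  Q = [1] / [2] / [3]
  Insert 6 (step 4): P = [1, 6] / [3] / [9];  Q = [1, 4] / [2] / [3]
  Insert 5 (step 5): P = [1, 5] / [3, 6] / [9];  Q = [1, 4] / [2, 5] / [3]
  Insert 2 (step 6): P = [1, 2] / [3, 5] / [6] / [9];  Q = [1, 4] / [2, 5] / [3] / [6]
  Insert 7 (step 7): P = [1, 2, 7] / [3, 5] / [6] / [9];  Q = [1, 4, 7] / [2, 5] / [3] / [6]
  Insert 8 (step 8): P = [1, 2, 7, 8] / [3, 5] / [6] / [9];  Q = [1, 4, 7, 8] / [2, 5] / [3] / [6]
  Insert 4 (step 9): P = [1, 2, 4, 8] / [3, 5, 7] / [6] / [9];  Q = [1, 4, 7, 8] / [2, 5, 9] / [3] / [6]
Final shape: (4, 3, 1, 1).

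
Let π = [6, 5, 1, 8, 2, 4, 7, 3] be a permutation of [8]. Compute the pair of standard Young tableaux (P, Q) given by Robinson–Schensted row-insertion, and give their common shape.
P = [1, 2, 3, 7] / [4, 8] / [5] / [6];  Q = [1, 4, 6, 7] / [2, 5] / [3] / [8];  common shape = (4, 2, 1, 1)

Row-insert the values π_1, π_2, … into P one at a time, bumping the leftmost entry strictly greater than the inserted value down to the next row. The recording tableau Q records, in position (i, j), the step at which that cell was added to P.
  Insert 6 (step 1): P = [6];  Q = [1]
  Insert 5 (step 2): P = [5] / [6];  Q = [1] / [2]
  Insert 1 (step 3): P = [1] / [5] / [6];  Q = [1] / [2] / [3]
  Insert 8 (step 4): P = [1, 8] / [5] / [6];  Q = [1, 4] / [2] / [3]
  Insert 2 (step 5): P = [1, 2] / [5, 8] / [6];  Q = [1, 4] / [2, 5] / [3]
  Insert 4 (step 6): P = [1, 2, 4] / [5, 8] / [6];  Q = [1, 4, 6] / [2, 5] / [3]
  Insert 7 (step 7): P = [1, 2, 4, 7] / [5, 8] / [6];  Q = [1, 4, 6, 7] / [2, 5] / [3]
  Insert 3 (step 8): P = [1, 2, 3, 7] / [4, 8] / [5] / [6];  Q = [1, 4, 6, 7] / [2, 5] / [3] / [8]
Final shape: (4, 2, 1, 1).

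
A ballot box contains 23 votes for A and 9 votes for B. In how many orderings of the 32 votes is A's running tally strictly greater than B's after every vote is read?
Strict-lead orderings = 12271350

Total orderings of the 32 votes with 23 for A: C(32, 23) = 28048800. By the Bertrand ballot formula (Cycle Lemma / reflection principle), the number of orderings in which A is strictly ahead of B throughout is (p − q)/(p + q) · C(p + q, p) = (23 − 9)/(23 + 9) · 28048800 = 12271350.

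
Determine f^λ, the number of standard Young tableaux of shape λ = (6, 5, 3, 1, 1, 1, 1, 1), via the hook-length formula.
# SYT of shape (6, 5, 3, 1, 1, 1, 1, 1) = 21976920

Hook-length formula: f^λ = n! / Π hook(c), product over all cells c of the Young diagram. For λ = (6, 5, 3, 1, 1, 1, 1, 1), n = 19 boxes. Hook lengths by row (left-to-right, top-to-bottom): [13, 7, 6, 4, 3, 1]; [11, 5, 4, 2, 1]; [8, 2, 1]; [5]; [4]; [3]; [2]; [1]. Product of hooks = 5535129600. So f^λ = 19! / 5535129600 = 121645100408832000 / 5535129600 = 21976920.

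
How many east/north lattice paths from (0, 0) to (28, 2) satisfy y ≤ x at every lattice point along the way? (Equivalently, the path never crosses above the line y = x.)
Number of paths = 405

By the reflection principle (André's argument), the number of monotone paths to (28, 2) with n ≤ m that never go above y = x is C(30, 28) − C(30, 29) = 435 − 30 = 405.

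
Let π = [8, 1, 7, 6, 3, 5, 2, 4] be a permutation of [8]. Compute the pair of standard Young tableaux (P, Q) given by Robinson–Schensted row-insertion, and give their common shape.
P = [1, 2, 4] / [3, 5] / [6] / [7] / [8];  Q = [1, 3, 6] / [2, 8] / [4] / [5] / [7];  common shape = (3, 2, 1, 1, 1)

Row-insert the values π_1, π_2, … into P one at a time, bumping the leftmost entry strictly greater than the inserted value down to the next row. The recording tableau Q records, in position (i, j), the step at which that cell was added to P.
  Insert 8 (step 1): P = [8];  Q = [1]
  Insert 1 (step 2): P = [1] / [8];  Q = [1] / [2]
  Insert 7 (step 3): P = [1, 7] / [8];  Q = [1, 3] / [2]
  Insert 6 (step 4): P = [1, 6] / [7] / [8];  Q = [1, 3] / [2] / [4]
  Insert 3 (step 5): P = [1, 3] / [6] / [7] / [8];  Q = [1, 3] / [2] / [4] / [5]
  Insert 5 (step 6): P = [1, 3, 5] / [6] / [7] / [8];  Q = [1, 3, 6] / [2] / [4] / [5]
  Insert 2 (step 7): P = [1, 2, 5] / [3] / [6] / [7] / [8];  Q = [1, 3, 6] / [2] / [4] / [5] / [7]
  Insert 4 (step 8): P = [1, 2, 4] / [3, 5] / [6] / [7] / [8];  Q = [1, 3, 6] / [2, 8] / [4] / [5] / [7]
Final shape: (3, 2, 1, 1, 1).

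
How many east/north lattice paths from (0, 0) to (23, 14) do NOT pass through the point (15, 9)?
Number of paths = 4424329152

Total paths from (0, 0) to (23, 14): C(37, 23) = 6107086800. Paths through (15, 9): (paths (0, 0) → (15, 9)) × (paths (15, 9) → (23, 14)) = C(24, 15) · C(13, 8) = 1307504 · 1287 = 1682757648. Avoidance count = 6107086800 − 1682757648 = 4424329152.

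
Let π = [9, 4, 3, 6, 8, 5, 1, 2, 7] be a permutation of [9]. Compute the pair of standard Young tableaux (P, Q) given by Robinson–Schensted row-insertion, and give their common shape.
P = [1, 2, 7] / [3, 5, 8] / [4, 6] / [9];  Q = [1, 4, 5] / [2, 6, 9] / [3, 8] / [7];  common shape = (3, 3, 2, 1)

Row-insert the values π_1, π_2, … into P one at a time, bumping the leftmost entry strictly greater than the inserted value down to the next row. The recording tableau Q records, in position (i, j), the step at which that cell was added to P.
  Insert 9 (step 1): P = [9];  Q = [1]
  Insert 4 (step 2): P = [4] / [9];  Q = [1] / [2]
  Insert 3 (step 3): P = [3] / [4] / [9];  Q = [1] / [2] / [3]
  Insert 6 (step 4): P = [3, 6] / [4] / [9];  Q = [1, 4] / [2] / [3]
  Insert 8 (step 5): P = [3, 6, 8] / [4] / [9];  Q = [1, 4, 5] / [2] / [3]
  Insert 5 (step 6): P = [3, 5, 8] / [4, 6] / [9];  Q = [1, 4, 5] / [2, 6] / [3]
  Insert 1 (step 7): P = [1, 5, 8] / [3, 6] / [4] / [9];  Q = [1, 4, 5] / [2, 6] / [3] / [7]
  Insert 2 (step 8): P = [1, 2, 8] / [3, 5] / [4, 6] / [9];  Q = [1, 4, 5] / [2, 6] / [3, 8] / [7]
  Insert 7 (step 9): P = [1, 2, 7] / [3, 5, 8] / [4, 6] / [9];  Q = [1, 4, 5] / [2, 6, 9] / [3, 8] / [7]
Final shape: (3, 3, 2, 1).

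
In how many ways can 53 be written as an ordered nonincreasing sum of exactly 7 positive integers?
p(53, 7 parts) = 12241

Partitions of n into exactly k parts are in bijection with partitions of n − k into at most k parts (subtract 1 from each part). So p(53, exactly 7) = p(46, parts ≤ 7). Computing via the recurrence p(m, j) = p(m, j−1) + p(m−j, j) gives 12241.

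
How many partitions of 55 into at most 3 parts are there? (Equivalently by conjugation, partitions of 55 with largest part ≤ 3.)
p(55, parts ≤ 3) = 280

Use the recurrence p(n, m) = p(n, m−1) + p(n−m, m): either the largest part is < m (count p(n, m−1)) or the largest part is exactly m (remove one copy of m, count p(n−m, m)). With p(0, ·) = 1 this gives p(55, parts ≤ 3) = 280. (By conjugating Young diagrams, this also counts partitions of 55 into at most 3 parts.)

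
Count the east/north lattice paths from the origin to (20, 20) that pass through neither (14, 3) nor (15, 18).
Number of paths = 115997788620

Inclusion–exclusion. Total paths: C(40, 20) = 137846528820. Through P₁: C(17, 14)·C(23, 6) = 68643960. Through P₂: C(33, 15)·C(7, 5) = 21780324720. Since P₁ is strictly southwest of P₂, a monotone path through both must visit P₁ then P₂; paths through both = C(17, 14)·C(16, 1)·C(7, 5) = 228480. Avoid both = 137846528820 − 68643960 − 21780324720 + 228480 = 115997788620.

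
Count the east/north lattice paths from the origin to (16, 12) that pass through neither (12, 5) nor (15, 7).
Number of paths = 27727731

Inclusion–exclusion. Total paths: C(28, 16) = 30421755. Through P₁: C(17, 12)·C(11, 4) = 2042040. Through P₂: C(22, 15)·C(6, 1) = 1023264. Since P₁ is strictly southwest of P₂, a monotone path through both must visit P₁ then P₂; paths through both = C(17, 12)·C(5, 3)·C(6, 1) = 371280. Avoid both = 30421755 − 2042040 − 1023264 + 371280 = 27727731.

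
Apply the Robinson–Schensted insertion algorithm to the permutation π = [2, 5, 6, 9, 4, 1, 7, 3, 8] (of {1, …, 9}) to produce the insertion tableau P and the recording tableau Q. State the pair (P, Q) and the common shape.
P = [1, 3, 6, 7, 8] / [2, 4] / [5, 9];  Q = [1, 2, 3, 4, 9] / [5, 7] / [6, 8];  common shape = (5, 2, 2)

Row-insert the values π_1, π_2, … into P one at a time, bumping the leftmost entry strictly greater than the inserted value down to the next row. The recording tableau Q records, in position (i, j), the step at which that cell was added to P.
  Insert 2 (step 1): P = [2];  Q = [1]
  Insert 5 (step 2): P = [2, 5];  Q = [1, 2]
  Insert 6 (step 3): P = [2, 5, 6];  Q = [1, 2, 3]
  Insert 9 (step 4): P = [2, 5, 6, 9];  Q = [1, 2, 3, 4]
  Insert 4 (step 5): P = [2, 4, 6, 9] / [5];  Q = [1, 2, 3, 4] / [5]
  Insert 1 (step 6): P = [1, 4, 6, 9] / [2] / [5];  Q = [1, 2, 3, 4] / [5] / [6]
  Insert 7 (step 7): P = [1, 4, 6, 7] / [2, 9] / [5];  Q = [1, 2, 3, 4] / [5, 7] / [6]
  Insert 3 (step 8): P = [1, 3, 6, 7] / [2, 4] / [5, 9];  Q = [1, 2, 3, 4] / [5, 7] / [6, 8]
  Insert 8 (step 9): P = [1, 3, 6, 7, 8] / [2, 4] / [5, 9];  Q = [1, 2, 3, 4, 9] / [5, 7] / [6, 8]
Final shape: (5, 2, 2).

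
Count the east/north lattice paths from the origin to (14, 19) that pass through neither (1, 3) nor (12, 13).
Number of paths = 441249332

Inclusion–exclusion. Total paths: C(33, 14) = 818809200. Through P₁: C(4, 1)·C(29, 13) = 271455660. Through P₂: C(25, 12)·C(8, 2) = 145608400. Since P₁ is strictly southwest of P₂, a monotone path through both must visit P₁ then P₂; paths through both = C(4, 1)·C(21, 11)·C(8, 2) = 39504192. Avoid both = 818809200 − 271455660 − 145608400 + 39504192 = 441249332.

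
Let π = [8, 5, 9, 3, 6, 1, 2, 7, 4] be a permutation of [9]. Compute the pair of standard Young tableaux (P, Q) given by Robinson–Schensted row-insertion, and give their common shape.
P = [1, 2, 4] / [3, 6, 7] / [5, 9] / [8];  Q = [1, 3, 8] / [2, 5, 9] / [4, 7] / [6];  common shape = (3, 3, 2, 1)

Row-insert the values π_1, π_2, … into P one at a time, bumping the leftmost entry strictly greater than the inserted value down to the next row. The recording tableau Q records, in position (i, j), the step at which that cell was added to P.
  Insert 8 (step 1): P = [8];  Q = [1]
  Insert 5 (step 2): P = [5] / [8];  Q = [1] / [2]
  Insert 9 (step 3): P = [5, 9] / [8];  Q = [1, 3] / [2]
  Insert 3 (step 4): P = [3, 9] / [5] / [8];  Q = [1, 3] / [2] / [4]
  Insert 6 (step 5): P = [3, 6] / [5, 9] / [8];  Q = [1, 3] / [2, 5] / [4]
  Insert 1 (step 6): P = [1, 6] / [3, 9] / [5] / [8];  Q = [1, 3] / [2, 5] / [4] / [6]
  Insert 2 (step 7): P = [1, 2] / [3, 6] / [5, 9] / [8];  Q = [1, 3] / [2, 5] / [4, 7] / [6]
  Insert 7 (step 8): P = [1, 2, 7] / [3, 6] / [5, 9] / [8];  Q = [1, 3, 8] / [2, 5] / [4, 7] / [6]
  Insert 4 (step 9): P = [1, 2, 4] / [3, 6, 7] / [5, 9] / [8];  Q = [1, 3, 8] / [2, 5, 9] / [4, 7] / [6]
Final shape: (3, 3, 2, 1).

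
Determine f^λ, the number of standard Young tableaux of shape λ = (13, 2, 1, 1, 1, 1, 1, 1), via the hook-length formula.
# SYT of shape (13, 2, 1, 1, 1, 1, 1, 1) = 854658

Hook-length formula: f^λ = n! / Π hook(c), product over all cells c of the Young diagram. For λ = (13, 2, 1, 1, 1, 1, 1, 1), n = 21 boxes. Hook lengths by row (left-to-right, top-to-bottom): [20, 13, 11, 10, 9, 8, 7, 6, 5, 4, 3, 2, 1]; [8, 1]; [6]; [5]; [4]; [3]; [2]; [1]. Product of hooks = 59779399680000. So f^λ = 21! / 59779399680000 = 51090942171709440000 / 59779399680000 = 854658.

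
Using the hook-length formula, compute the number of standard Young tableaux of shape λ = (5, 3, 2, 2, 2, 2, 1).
# SYT of shape (5, 3, 2, 2, 2, 2, 1) = 1082900

Hook-length formula: f^λ = n! / Π hook(c), product over all cells c of the Young diagram. For λ = (5, 3, 2, 2, 2, 2, 1), n = 17 boxes. Hook lengths by row (left-to-right, top-to-bottom): [11, 9, 4, 2, 1]; [8, 6, 1]; [6, 4]; [5, 3]; [4, 2]; [3, 1]; [1]. Product of hooks = 328458240. So f^λ = 17! / 328458240 = 355687428096000 / 328458240 = 1082900.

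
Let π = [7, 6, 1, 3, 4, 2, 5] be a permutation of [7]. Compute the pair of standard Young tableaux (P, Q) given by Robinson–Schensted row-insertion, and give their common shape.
P = [1, 2, 4, 5] / [3] / [6] / [7];  Q = [1, 4, 5, 7] / [2] / [3] / [6];  common shape = (4, 1, 1, 1)

Row-insert the values π_1, π_2, … into P one at a time, bumping the leftmost entry strictly greater than the inserted value down to the next row. The recording tableau Q records, in position (i, j), the step at which that cell was added to P.
  Insert 7 (step 1): P = [7];  Q = [1]
  Insert 6 (step 2): P = [6] / [7];  Q = [1] / [2]
  Insert 1 (step 3): P = [1] / [6] / [7];  Q = [1] / [2] / [3]
  Insert 3 (step 4): P = [1, 3] / [6] / [7];  Q = [1, 4] / [2] / [3]
  Insert 4 (step 5): P = [1, 3, 4] / [6] / [7];  Q = [1, 4, 5] / [2] / [3]
  Insert 2 (step 6): P = [1, 2, 4] / [3] / [6] / [7];  Q = [1, 4, 5] / [2] / [3] / [6]
  Insert 5 (step 7): P = [1, 2, 4, 5] / [3] / [6] / [7];  Q = [1, 4, 5, 7] / [2] / [3] / [6]
Final shape: (4, 1, 1, 1).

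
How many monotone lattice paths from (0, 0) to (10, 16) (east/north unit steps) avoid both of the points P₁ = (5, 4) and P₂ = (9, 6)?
Number of paths = 4497782

Inclusion–exclusion. Total paths: C(26, 10) = 5311735. Through P₁: C(9, 5)·C(17, 5) = 779688. Through P₂: C(15, 9)·C(11, 1) = 55055. Since P₁ is strictly southwest of P₂, a monotone path through both must visit P₁ then P₂; paths through both = C(9, 5)·C(6, 4)·C(11, 1) = 20790. Avoid both = 5311735 − 779688 − 55055 + 20790 = 4497782.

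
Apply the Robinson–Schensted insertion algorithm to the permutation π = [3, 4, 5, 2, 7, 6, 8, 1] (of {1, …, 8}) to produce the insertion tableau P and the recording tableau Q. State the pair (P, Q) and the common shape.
P = [1, 4, 5, 6, 8] / [2, 7] / [3];  Q = [1, 2, 3, 5, 7] / [4, 6] / [8];  common shape = (5, 2, 1)

Row-insert the values π_1, π_2, … into P one at a time, bumping the leftmost entry strictly greater than the inserted value down to the next row. The recording tableau Q records, in position (i, j), the step at which that cell was added to P.
  Insert 3 (step 1): P = [3];  Q = [1]
  Insert 4 (step 2): P = [3, 4];  Q = [1, 2]
  Insert 5 (step 3): P = [3, 4, 5];  Q = [1, 2, 3]
  Insert 2 (step 4): P = [2, 4, 5] / [3];  Q = [1, 2, 3] / [4]
  Insert 7 (step 5): P = [2, 4, 5, 7] / [3];  Q = [1, 2, 3, 5] / [4]
  Insert 6 (step 6): P = [2, 4, 5, 6] / [3, 7];  Q = [1, 2, 3, 5] / [4, 6]
  Insert 8 (step 7): P = [2, 4, 5, 6, 8] / [3, 7];  Q = [1, 2, 3, 5, 7] / [4, 6]
  Insert 1 (step 8): P = [1, 4, 5, 6, 8] / [2, 7] / [3];  Q = [1, 2, 3, 5, 7] / [4, 6] / [8]
Final shape: (5, 2, 1).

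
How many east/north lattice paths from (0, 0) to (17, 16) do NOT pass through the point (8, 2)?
Number of paths = 1130029560

Total paths from (0, 0) to (17, 16): C(33, 17) = 1166803110. Paths through (8, 2): (paths (0, 0) → (8, 2)) × (paths (8, 2) → (17, 16)) = C(10, 8) · C(23, 9) = 45 · 817190 = 36773550. Avoidance count = 1166803110 − 36773550 = 1130029560.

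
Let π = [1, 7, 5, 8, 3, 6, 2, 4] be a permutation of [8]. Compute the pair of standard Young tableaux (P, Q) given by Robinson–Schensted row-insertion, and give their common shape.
P = [1, 2, 4] / [3, 6] / [5, 8] / [7];  Q = [1, 2, 4] / [3, 6] / [5, 8] / [7];  common shape = (3, 2, 2, 1)

Row-insert the values π_1, π_2, … into P one at a time, bumping the leftmost entry strictly greater than the inserted value down to the next row. The recording tableau Q records, in position (i, j), the step at which that cell was added to P.
  Insert 1 (step 1): P = [1];  Q = [1]
  Insert 7 (step 2): P = [1, 7];  Q = [1, 2]
  Insert 5 (step 3): P = [1, 5] / [7];  Q = [1, 2] / [3]
  Insert 8 (step 4): P = [1, 5, 8] / [7];  Q = [1, 2, 4] / [3]
  Insert 3 (step 5): P = [1, 3, 8] / [5] / [7];  Q = [1, 2, 4] / [3] / [5]
  Insert 6 (step 6): P = [1, 3, 6] / [5, 8] / [7];  Q = [1, 2, 4] / [3, 6] / [5]
  Insert 2 (step 7): P = [1, 2, 6] / [3, 8] / [5] / [7];  Q = [1, 2, 4] / [3, 6] / [5] / [7]
  Insert 4 (step 8): P = [1, 2, 4] / [3, 6] / [5, 8] / [7];  Q = [1, 2, 4] / [3, 6] / [5, 8] / [7]
Final shape: (3, 2, 2, 1).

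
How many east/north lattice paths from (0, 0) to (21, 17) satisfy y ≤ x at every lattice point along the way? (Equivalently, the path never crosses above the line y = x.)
Number of paths = 6541168950

By the reflection principle (André's argument), the number of monotone paths to (21, 17) with n ≤ m that never go above y = x is C(38, 21) − C(38, 22) = 28781143380 − 22239974430 = 6541168950.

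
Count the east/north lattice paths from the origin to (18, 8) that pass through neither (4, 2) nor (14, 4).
Number of paths = 835975

Inclusion–exclusion. Total paths: C(26, 18) = 1562275. Through P₁: C(6, 4)·C(20, 14) = 581400. Through P₂: C(18, 14)·C(8, 4) = 214200. Since P₁ is strictly southwest of P₂, a monotone path through both must visit P₁ then P₂; paths through both = C(6, 4)·C(12, 10)·C(8, 4) = 69300. Avoid both = 1562275 − 581400 − 214200 + 69300 = 835975.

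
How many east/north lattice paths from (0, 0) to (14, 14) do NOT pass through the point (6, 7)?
Number of paths = 29074140

Total paths from (0, 0) to (14, 14): C(28, 14) = 40116600. Paths through (6, 7): (paths (0, 0) → (6, 7)) × (paths (6, 7) → (14, 14)) = C(13, 6) · C(15, 8) = 1716 · 6435 = 11042460. Avoidance count = 40116600 − 11042460 = 29074140.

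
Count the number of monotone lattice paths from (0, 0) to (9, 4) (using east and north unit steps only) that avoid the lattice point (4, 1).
Number of paths = 435

Total paths from (0, 0) to (9, 4): C(13, 9) = 715. Paths through (4, 1): (paths (0, 0) → (4, 1)) × (paths (4, 1) → (9, 4)) = C(5, 4) · C(8, 5) = 5 · 56 = 280. Avoidance count = 715 − 280 = 435.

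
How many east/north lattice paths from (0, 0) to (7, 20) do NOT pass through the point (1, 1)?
Number of paths = 533830

Total paths from (0, 0) to (7, 20): C(27, 7) = 888030. Paths through (1, 1): (paths (0, 0) → (1, 1)) × (paths (1, 1) → (7, 20)) = C(2, 1) · C(25, 6) = 2 · 177100 = 354200. Avoidance count = 888030 − 354200 = 533830.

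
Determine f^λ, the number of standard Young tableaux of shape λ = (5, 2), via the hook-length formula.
# SYT of shape (5, 2) = 14

Hook-length formula: f^λ = n! / Π hook(c), product over all cells c of the Young diagram. For λ = (5, 2), n = 7 boxes. Hook lengths by row (left-to-right, top-to-bottom): [6, 5, 3, 2, 1]; [2, 1]. Product of hooks = 360. So f^λ = 7! / 360 = 5040 / 360 = 14.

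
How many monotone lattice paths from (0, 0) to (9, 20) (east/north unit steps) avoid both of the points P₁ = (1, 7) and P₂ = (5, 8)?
Number of paths = 6117545

Inclusion–exclusion. Total paths: C(29, 9) = 10015005. Through P₁: C(8, 1)·C(21, 8) = 1627920. Through P₂: C(13, 5)·C(16, 4) = 2342340. Since P₁ is strictly southwest of P₂, a monotone path through both must visit P₁ then P₂; paths through both = C(8, 1)·C(5, 4)·C(16, 4) = 72800. Avoid both = 10015005 − 1627920 − 2342340 + 72800 = 6117545.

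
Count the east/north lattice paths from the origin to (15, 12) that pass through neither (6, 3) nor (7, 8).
Number of paths = 10363935

Inclusion–exclusion. Total paths: C(27, 15) = 17383860. Through P₁: C(9, 6)·C(18, 9) = 4084080. Through P₂: C(15, 7)·C(12, 8) = 3185325. Since P₁ is strictly southwest of P₂, a monotone path through both must visit P₁ then P₂; paths through both = C(9, 6)·C(6, 1)·C(12, 8) = 249480. Avoid both = 17383860 − 4084080 − 3185325 + 249480 = 10363935.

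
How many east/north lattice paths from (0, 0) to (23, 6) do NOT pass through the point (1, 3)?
Number of paths = 465820

Total paths from (0, 0) to (23, 6): C(29, 23) = 475020. Paths through (1, 3): (paths (0, 0) → (1, 3)) × (paths (1, 3) → (23, 6)) = C(4, 1) · C(25, 22) = 4 · 2300 = 9200. Avoidance count = 475020 − 9200 = 465820.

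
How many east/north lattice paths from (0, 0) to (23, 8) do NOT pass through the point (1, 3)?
Number of paths = 7565805

Total paths from (0, 0) to (23, 8): C(31, 23) = 7888725. Paths through (1, 3): (paths (0, 0) → (1, 3)) × (paths (1, 3) → (23, 8)) = C(4, 1) · C(27, 22) = 4 · 80730 = 322920. Avoidance count = 7888725 − 322920 = 7565805.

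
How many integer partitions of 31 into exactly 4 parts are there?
p(31, 4 parts) = 225

Partitions of n into exactly k parts are in bijection with partitions of n − k into at most k parts (subtract 1 from each part). So p(31, exactly 4) = p(27, parts ≤ 4). Computing via the recurrence p(m, j) = p(m, j−1) + p(m−j, j) gives 225.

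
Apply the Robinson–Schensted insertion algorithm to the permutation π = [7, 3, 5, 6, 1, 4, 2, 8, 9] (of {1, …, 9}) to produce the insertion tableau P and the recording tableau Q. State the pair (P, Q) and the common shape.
P = [1, 2, 6, 8, 9] / [3, 4] / [5] / [7];  Q = [1, 3, 4, 8, 9] / [2, 6] / [5] / [7];  common shape = (5, 2, 1, 1)

Row-insert the values π_1, π_2, … into P one at a time, bumping the leftmost entry strictly greater than the inserted value down to the next row. The recording tableau Q records, in position (i, j), the step at which that cell was added to P.
  Insert 7 (step 1): P = [7];  Q = [1]
  Insert 3 (step 2): P = [3] / [7];  Q = [1] / [2]
  Insert 5 (step 3): P = [3, 5] / [7];  Q = [1, 3] / [2]
  Insert 6 (step 4): P = [3, 5, 6] / [7];  Q = [1, 3, 4] / [2]
  Insert 1 (step 5): P = [1, 5, 6] / [3] / [7];  Q = [1, 3, 4] / [2] / [5]
  Insert 4 (step 6): P = [1, 4, 6] / [3, 5] / [7];  Q = [1, 3, 4] / [2, 6] / [5]
  Insert 2 (step 7): P = [1, 2, 6] / [3, 4] / [5] / [7];  Q = [1, 3, 4] / [2, 6] / [5] / [7]
  Insert 8 (step 8): P = [1, 2, 6, 8] / [3, 4] / [5] / [7];  Q = [1, 3, 4, 8] / [2, 6] / [5] / [7]
  Insert 9 (step 9): P = [1, 2, 6, 8, 9] / [3, 4] / [5] / [7];  Q = [1, 3, 4, 8, 9] / [2, 6] / [5] / [7]
Final shape: (5, 2, 1, 1).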